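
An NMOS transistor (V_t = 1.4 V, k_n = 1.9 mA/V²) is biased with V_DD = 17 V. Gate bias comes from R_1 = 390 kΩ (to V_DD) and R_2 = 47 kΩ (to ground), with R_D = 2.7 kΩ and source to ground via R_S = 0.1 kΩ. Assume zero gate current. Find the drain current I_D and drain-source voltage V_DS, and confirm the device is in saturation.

V_G = V_DD·R_2/(R_1+R_2) = 17×47/437 = 1.83 V.
Assume saturation: I_D = (k_n/2)(V_GS − V_t)² with V_GS = V_G − I_D·R_S = 1.83 − 0.1·I_D.
Substituting gives 0.0095·I_D² − 1.08·I_D + 0.174 = 0, with roots I_D = 0.161 or 114 mA.
The root I_D = 114 mA gives V_GS = -9.54 V ≤ V_t, so take I_D = 0.161 mA.
Then V_GS = 1.81 V and V_DS = V_DD − I_D(R_D+R_S) = 17 − 0.161×2.8 = 16.5 V.
Saturation requires V_DS ≥ V_GS − V_t = 0.412 V; 16.5 ≥ 0.412 ✓.

I_D ≈ 0.16 mA, V_DS ≈ 17 V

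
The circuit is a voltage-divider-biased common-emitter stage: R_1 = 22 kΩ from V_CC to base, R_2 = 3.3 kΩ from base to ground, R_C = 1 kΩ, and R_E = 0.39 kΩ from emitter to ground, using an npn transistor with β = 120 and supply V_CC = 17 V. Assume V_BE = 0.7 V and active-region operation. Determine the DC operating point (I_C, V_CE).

Thevenize the base divider: V_Th = V_CC·R_2/(R_1+R_2) = 17×3.3/25.3 = 2.22 V, R_Th = R_1‖R_2 = 2.87 kΩ.
Base-emitter loop: V_Th = I_B·R_Th + V_BE + (β+1)I_B·R_E, so I_B = (2.22 − 0.7) / (2.87 + 121×0.39) = 0.0303 mA.
I_C = β·I_B = 120×0.0303 = 3.64 mA, and I_E = (β+1)I_B = 3.67 mA.
V_CE = V_CC − I_C·R_C − I_E·R_E = 17 − 3.64×1 − 3.67×0.39 = 11.9 V.
V_CE = 11.9 V > 0.2 V confirms active-region operation.

I_C ≈ 3.6 mA, V_CE ≈ 12 V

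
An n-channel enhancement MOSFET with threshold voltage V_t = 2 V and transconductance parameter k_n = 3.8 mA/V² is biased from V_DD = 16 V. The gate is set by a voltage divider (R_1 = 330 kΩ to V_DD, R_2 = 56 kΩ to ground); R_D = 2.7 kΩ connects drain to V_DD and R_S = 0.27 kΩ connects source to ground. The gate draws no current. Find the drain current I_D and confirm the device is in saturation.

I_D ≈ 0.15 mA

V_G = V_DD·R_2/(R_1+R_2) = 16×56/386 = 2.32 V.
Assume saturation: I_D = (k_n/2)(V_GS − V_t)² with V_GS = V_G − I_D·R_S = 2.32 − 0.27·I_D.
Substituting gives 0.139·I_D² − 1.33·I_D + 0.196 = 0, with roots I_D = 0.15 or 9.45 mA.
The root I_D = 9.45 mA gives V_GS = -0.23 V ≤ V_t, so take I_D = 0.15 mA.
Then V_GS = 2.28 V and V_DS = V_DD − I_D(R_D+R_S) = 16 − 0.15×2.97 = 15.6 V.
Saturation requires V_DS ≥ V_GS − V_t = 0.281 V; 15.6 ≥ 0.281 ✓.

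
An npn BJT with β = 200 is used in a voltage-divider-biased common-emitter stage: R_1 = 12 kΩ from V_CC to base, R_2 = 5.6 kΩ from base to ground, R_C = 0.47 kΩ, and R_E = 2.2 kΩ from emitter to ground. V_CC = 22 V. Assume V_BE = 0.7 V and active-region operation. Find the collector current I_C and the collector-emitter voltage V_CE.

I_C ≈ 2.8 mA, V_CE ≈ 14 V

Thevenize the base divider: V_Th = V_CC·R_2/(R_1+R_2) = 22×5.6/17.6 = 7 V, R_Th = R_1‖R_2 = 3.82 kΩ.
Base-emitter loop: V_Th = I_B·R_Th + V_BE + (β+1)I_B·R_E, so I_B = (7 − 0.7) / (3.82 + 201×2.2) = 0.0141 mA.
I_C = β·I_B = 200×0.0141 = 2.82 mA, and I_E = (β+1)I_B = 2.84 mA.
V_CE = V_CC − I_C·R_C − I_E·R_E = 22 − 2.82×0.47 − 2.84×2.2 = 14.4 V.
V_CE = 14.4 V > 0.2 V confirms active-region operation.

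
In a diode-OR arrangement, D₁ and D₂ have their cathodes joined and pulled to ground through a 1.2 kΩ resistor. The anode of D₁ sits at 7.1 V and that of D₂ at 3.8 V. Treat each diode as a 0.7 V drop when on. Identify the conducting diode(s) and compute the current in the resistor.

Assume both conduct. Then node N would need to be at both 7.1−0.7 = 6.4 V and 3.8−0.7 = 3.1 V, which is impossible.
Assume only D₁ conducts: V_N = 7.1 − 0.7 = 6.4 V, so I_R = 6.4/1.2 = 5.33 mA.
Check D₂: its anode-to-cathode voltage is 3.8 − 6.4 = -2.6 V < 0.7 V, so it is off. The assumption is consistent.

Only D₁ conducts; I_R ≈ 5.3 mA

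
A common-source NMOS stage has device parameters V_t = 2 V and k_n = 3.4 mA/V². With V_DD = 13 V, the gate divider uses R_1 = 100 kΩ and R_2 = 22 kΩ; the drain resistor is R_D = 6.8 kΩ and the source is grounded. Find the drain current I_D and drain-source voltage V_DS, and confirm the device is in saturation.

I_D ≈ 0.2 mA, V_DS ≈ 12 V

V_G = V_DD·R_2/(R_1+R_2) = 13×22/122 = 2.34 V. With the source grounded, V_GS = V_G = 2.34 V.
Assume saturation: I_D = (k_n/2)(V_GS − V_t)² = (3.4/2)×(2.34 − 2)² = 1.7×0.344² = 0.201 mA.
V_DS = V_DD − I_D·R_D = 13 − 0.201×6.8 = 11.6 V.
Saturation requires V_DS ≥ V_GS − V_t = 0.344 V; 11.6 ≥ 0.344 ✓.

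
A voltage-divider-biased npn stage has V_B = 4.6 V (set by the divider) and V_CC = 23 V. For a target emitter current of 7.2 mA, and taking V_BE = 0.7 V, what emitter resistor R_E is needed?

R_E ≈ 0.54 kΩ

V_E = V_B − V_BE = 4.6 − 0.7 = 3.9 V.
R_E = V_E / I_E = 3.9 / 7.2 = 0.542 kΩ.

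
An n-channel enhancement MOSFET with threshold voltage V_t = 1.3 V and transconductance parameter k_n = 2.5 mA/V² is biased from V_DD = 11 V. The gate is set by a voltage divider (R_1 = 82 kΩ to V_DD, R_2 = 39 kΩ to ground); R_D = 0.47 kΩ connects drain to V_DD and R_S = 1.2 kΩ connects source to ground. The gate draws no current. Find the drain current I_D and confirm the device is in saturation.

I_D ≈ 1.1 mA

V_G = V_DD·R_2/(R_1+R_2) = 11×39/121 = 3.55 V.
Assume saturation: I_D = (k_n/2)(V_GS − V_t)² with V_GS = V_G − I_D·R_S = 3.55 − 1.2·I_D.
Substituting gives 1.8·I_D² − 7.74·I_D + 6.3 = 0, with roots I_D = 1.09 or 3.21 mA.
The root I_D = 3.21 mA gives V_GS = -0.301 V ≤ V_t, so take I_D = 1.09 mA.
Then V_GS = 2.23 V and V_DS = V_DD − I_D(R_D+R_S) = 11 − 1.09×1.67 = 9.18 V.
Saturation requires V_DS ≥ V_GS − V_t = 0.935 V; 9.18 ≥ 0.935 ✓.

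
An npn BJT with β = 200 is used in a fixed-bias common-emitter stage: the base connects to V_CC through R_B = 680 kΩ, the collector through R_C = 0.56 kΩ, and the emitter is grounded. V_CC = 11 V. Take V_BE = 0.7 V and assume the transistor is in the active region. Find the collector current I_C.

Base loop: V_CC = I_B·R_B + V_BE, so I_B = (11 − 0.7)/680 kΩ = 0.0151 mA.
In the active region I_C = β·I_B = 200 × 0.0151 = 3.03 mA.
Collector loop: V_CE = V_CC − I_C·R_C = 11 − 3.03×0.56 = 9.3 V.
Since V_CE = 9.3 V > V_CE(sat) ≈ 0.2 V, the transistor is in the active region as assumed.

I_C ≈ 3 mA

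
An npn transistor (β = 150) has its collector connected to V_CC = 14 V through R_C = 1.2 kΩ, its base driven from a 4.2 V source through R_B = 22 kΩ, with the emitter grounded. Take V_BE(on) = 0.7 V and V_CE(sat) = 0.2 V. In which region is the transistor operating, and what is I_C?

Assume active: I_B = (4.2 − 0.7)/22 = 0.159 mA, giving I_C = β·I_B = 23.9 mA.
But then V_CE = 14 − 23.9×1.2 = -14.6 V < V_CE(sat) = 0.2 V — impossible in the active region.
So the transistor is saturated. With V_CE = 0.2 V, I_C = (V_CC − 0.2)/R_C = 13.8/1.2 = 11.5 mA.
Check: β·I_B = 23.9 mA > I_C = 11.5 mA, confirming saturation.

saturation; I_C ≈ 12 mA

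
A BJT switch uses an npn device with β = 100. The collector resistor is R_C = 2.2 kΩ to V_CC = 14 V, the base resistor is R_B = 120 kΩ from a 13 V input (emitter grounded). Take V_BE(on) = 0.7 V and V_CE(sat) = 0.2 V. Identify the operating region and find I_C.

Assume active: I_B = (13 − 0.7)/120 = 0.103 mA, giving I_C = β·I_B = 10.2 mA.
But then V_CE = 14 − 10.2×2.2 = -8.55 V < V_CE(sat) = 0.2 V — impossible in the active region.
So the transistor is saturated. With V_CE = 0.2 V, I_C = (V_CC − 0.2)/R_C = 13.8/2.2 = 6.27 mA.
Check: β·I_B = 10.2 mA > I_C = 6.27 mA, confirming saturation.

saturation; I_C ≈ 6.3 mA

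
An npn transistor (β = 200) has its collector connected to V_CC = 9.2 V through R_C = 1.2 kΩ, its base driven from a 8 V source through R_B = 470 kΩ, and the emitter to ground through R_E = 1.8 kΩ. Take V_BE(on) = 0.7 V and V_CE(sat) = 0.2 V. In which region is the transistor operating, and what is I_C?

Assume active. Base-emitter loop: I_B = (V_BB − V_BE)/(R_B + (β+1)R_E) = (8 − 0.7)/(470 + 201×1.8) = 0.00878 mA.
I_C = β·I_B = 200×0.00878 = 1.76 mA.
V_CE = V_CC − I_C·R_C − I_E·R_E = 9.2 − 1.76×1.2 − 1.76×1.8 = 3.92 V > V_CE(sat), so the active-region assumption holds.

active; I_C ≈ 1.8 mA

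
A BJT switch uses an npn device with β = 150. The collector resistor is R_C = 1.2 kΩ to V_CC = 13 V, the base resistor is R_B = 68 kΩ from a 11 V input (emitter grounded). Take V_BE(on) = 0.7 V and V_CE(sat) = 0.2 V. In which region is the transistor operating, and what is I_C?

saturation; I_C ≈ 11 mA

Assume active: I_B = (11 − 0.7)/68 = 0.151 mA, giving I_C = β·I_B = 22.7 mA.
But then V_CE = 13 − 22.7×1.2 = -14.3 V < V_CE(sat) = 0.2 V — impossible in the active region.
So the transistor is saturated. With V_CE = 0.2 V, I_C = (V_CC − 0.2)/R_C = 12.8/1.2 = 10.7 mA.
Check: β·I_B = 22.7 mA > I_C = 10.7 mA, confirming saturation.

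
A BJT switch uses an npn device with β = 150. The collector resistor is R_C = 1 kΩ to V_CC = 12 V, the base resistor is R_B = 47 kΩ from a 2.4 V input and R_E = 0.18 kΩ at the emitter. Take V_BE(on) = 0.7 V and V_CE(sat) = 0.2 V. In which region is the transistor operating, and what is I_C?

Assume active. Base-emitter loop: I_B = (V_BB − V_BE)/(R_B + (β+1)R_E) = (2.4 − 0.7)/(47 + 151×0.18) = 0.0229 mA.
I_C = β·I_B = 150×0.0229 = 3.44 mA.
V_CE = V_CC − I_C·R_C − I_E·R_E = 12 − 3.44×1 − 3.46×0.18 = 7.94 V > V_CE(sat), so the active-region assumption holds.

active; I_C ≈ 3.4 mA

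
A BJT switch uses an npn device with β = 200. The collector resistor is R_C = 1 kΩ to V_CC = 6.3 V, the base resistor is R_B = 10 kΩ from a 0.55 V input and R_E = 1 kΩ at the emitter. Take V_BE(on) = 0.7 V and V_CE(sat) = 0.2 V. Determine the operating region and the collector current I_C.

cutoff; I_C ≈ 0

V_BB = 0.55 V ≤ V_BE(on) = 0.7 V, so the base-emitter junction is not forward biased.
The transistor is in cutoff: I_B = I_C = 0.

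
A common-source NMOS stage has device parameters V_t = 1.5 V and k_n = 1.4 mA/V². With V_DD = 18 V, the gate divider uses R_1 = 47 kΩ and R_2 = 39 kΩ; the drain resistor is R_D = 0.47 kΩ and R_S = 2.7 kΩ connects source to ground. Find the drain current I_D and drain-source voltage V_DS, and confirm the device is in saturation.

I_D ≈ 1.9 mA, V_DS ≈ 12 V

V_G = V_DD·R_2/(R_1+R_2) = 18×39/86 = 8.16 V.
Assume saturation: I_D = (k_n/2)(V_GS − V_t)² with V_GS = V_G − I_D·R_S = 8.16 − 2.7·I_D.
Substituting gives 5.1·I_D² − 26.2·I_D + 31.1 = 0, with roots I_D = 1.86 or 3.27 mA.
The root I_D = 3.27 mA gives V_GS = -0.661 V ≤ V_t, so take I_D = 1.86 mA.
Then V_GS = 3.13 V and V_DS = V_DD − I_D(R_D+R_S) = 18 − 1.86×3.17 = 12.1 V.
Saturation requires V_DS ≥ V_GS − V_t = 1.63 V; 12.1 ≥ 1.63 ✓.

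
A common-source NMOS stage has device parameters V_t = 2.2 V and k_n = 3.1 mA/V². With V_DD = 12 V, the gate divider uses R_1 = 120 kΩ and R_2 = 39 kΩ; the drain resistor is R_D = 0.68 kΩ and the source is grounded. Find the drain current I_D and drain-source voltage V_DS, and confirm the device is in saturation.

I_D ≈ 0.86 mA, V_DS ≈ 11 V

V_G = V_DD·R_2/(R_1+R_2) = 12×39/159 = 2.94 V. With the source grounded, V_GS = V_G = 2.94 V.
Assume saturation: I_D = (k_n/2)(V_GS − V_t)² = (3.1/2)×(2.94 − 2.2)² = 1.55×0.743² = 0.857 mA.
V_DS = V_DD − I_D·R_D = 12 − 0.857×0.68 = 11.4 V.
Saturation requires V_DS ≥ V_GS − V_t = 0.743 V; 11.4 ≥ 0.743 ✓.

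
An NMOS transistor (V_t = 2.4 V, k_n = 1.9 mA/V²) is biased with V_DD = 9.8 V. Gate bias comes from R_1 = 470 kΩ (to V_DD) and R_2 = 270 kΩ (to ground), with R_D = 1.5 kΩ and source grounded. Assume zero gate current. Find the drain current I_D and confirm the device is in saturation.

I_D ≈ 1.3 mA

V_G = V_DD·R_2/(R_1+R_2) = 9.8×270/740 = 3.58 V. With the source grounded, V_GS = V_G = 3.58 V.
Assume saturation: I_D = (k_n/2)(V_GS − V_t)² = (1.9/2)×(3.58 − 2.4)² = 0.95×1.18² = 1.31 mA.
V_DS = V_DD − I_D·R_D = 9.8 − 1.31×1.5 = 7.83 V.
Saturation requires V_DS ≥ V_GS − V_t = 1.18 V; 7.83 ≥ 1.18 ✓.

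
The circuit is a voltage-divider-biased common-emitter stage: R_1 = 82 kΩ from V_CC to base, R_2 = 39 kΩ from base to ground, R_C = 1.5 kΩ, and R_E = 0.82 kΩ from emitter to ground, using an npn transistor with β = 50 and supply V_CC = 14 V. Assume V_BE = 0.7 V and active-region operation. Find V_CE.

V_CE ≈ 7.5 V

Thevenize the base divider: V_Th = V_CC·R_2/(R_1+R_2) = 14×39/121 = 4.51 V, R_Th = R_1‖R_2 = 26.4 kΩ.
Base-emitter loop: V_Th = I_B·R_Th + V_BE + (β+1)I_B·R_E, so I_B = (4.51 − 0.7) / (26.4 + 51×0.82) = 0.0559 mA.
I_C = β·I_B = 50×0.0559 = 2.79 mA, and I_E = (β+1)I_B = 2.85 mA.
V_CE = V_CC − I_C·R_C − I_E·R_E = 14 − 2.79×1.5 − 2.85×0.82 = 7.47 V.
V_CE = 7.47 V > 0.2 V confirms active-region operation.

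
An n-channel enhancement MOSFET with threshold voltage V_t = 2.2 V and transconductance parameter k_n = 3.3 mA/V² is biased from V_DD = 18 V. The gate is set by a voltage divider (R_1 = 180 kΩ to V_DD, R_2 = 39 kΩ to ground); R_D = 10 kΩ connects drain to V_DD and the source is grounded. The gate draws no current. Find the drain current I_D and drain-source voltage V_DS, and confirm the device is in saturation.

V_G = V_DD·R_2/(R_1+R_2) = 18×39/219 = 3.21 V. With the source grounded, V_GS = V_G = 3.21 V.
Assume saturation: I_D = (k_n/2)(V_GS − V_t)² = (3.3/2)×(3.21 − 2.2)² = 1.65×1.01² = 1.67 mA.
V_DS = V_DD − I_D·R_D = 18 − 1.67×10 = 1.32 V.
Saturation requires V_DS ≥ V_GS − V_t = 1.01 V; 1.32 ≥ 1.01 ✓.

I_D ≈ 1.7 mA, V_DS ≈ 1.3 V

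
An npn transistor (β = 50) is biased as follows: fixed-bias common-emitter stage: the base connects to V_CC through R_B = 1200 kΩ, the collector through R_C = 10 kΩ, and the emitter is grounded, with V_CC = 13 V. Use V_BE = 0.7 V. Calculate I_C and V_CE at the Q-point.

I_C ≈ 0.51 mA, V_CE ≈ 7.9 V

Base loop: V_CC = I_B·R_B + V_BE, so I_B = (13 − 0.7)/1200 kΩ = 0.0103 mA.
In the active region I_C = β·I_B = 50 × 0.0103 = 0.513 mA.
Collector loop: V_CE = V_CC − I_C·R_C = 13 − 0.513×10 = 7.87 V.
Since V_CE = 7.87 V > V_CE(sat) ≈ 0.2 V, the transistor is in the active region as assumed.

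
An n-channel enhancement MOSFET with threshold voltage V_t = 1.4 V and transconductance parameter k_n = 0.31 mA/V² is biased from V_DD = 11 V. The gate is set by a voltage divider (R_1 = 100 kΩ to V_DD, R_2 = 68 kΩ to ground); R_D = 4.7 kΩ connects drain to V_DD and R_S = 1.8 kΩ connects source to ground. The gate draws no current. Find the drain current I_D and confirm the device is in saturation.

V_G = V_DD·R_2/(R_1+R_2) = 11×68/168 = 4.45 V.
Assume saturation: I_D = (k_n/2)(V_GS − V_t)² with V_GS = V_G − I_D·R_S = 4.45 − 1.8·I_D.
Substituting gives 0.502·I_D² − 2.7·I_D + 1.44 = 0, with roots I_D = 0.601 or 4.78 mA.
The root I_D = 4.78 mA gives V_GS = -4.15 V ≤ V_t, so take I_D = 0.601 mA.
Then V_GS = 3.37 V and V_DS = V_DD − I_D(R_D+R_S) = 11 − 0.601×6.5 = 7.09 V.
Saturation requires V_DS ≥ V_GS − V_t = 1.97 V; 7.09 ≥ 1.97 ✓.

I_D ≈ 0.6 mA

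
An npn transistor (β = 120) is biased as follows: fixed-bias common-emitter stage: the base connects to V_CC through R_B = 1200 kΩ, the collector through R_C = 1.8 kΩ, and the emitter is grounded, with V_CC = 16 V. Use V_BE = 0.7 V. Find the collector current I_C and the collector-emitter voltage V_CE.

I_C ≈ 1.5 mA, V_CE ≈ 13 V

Base loop: V_CC = I_B·R_B + V_BE, so I_B = (16 − 0.7)/1200 kΩ = 0.0128 mA.
In the active region I_C = β·I_B = 120 × 0.0128 = 1.53 mA.
Collector loop: V_CE = V_CC − I_C·R_C = 16 − 1.53×1.8 = 13.2 V.
Since V_CE = 13.2 V > V_CE(sat) ≈ 0.2 V, the transistor is in the active region as assumed.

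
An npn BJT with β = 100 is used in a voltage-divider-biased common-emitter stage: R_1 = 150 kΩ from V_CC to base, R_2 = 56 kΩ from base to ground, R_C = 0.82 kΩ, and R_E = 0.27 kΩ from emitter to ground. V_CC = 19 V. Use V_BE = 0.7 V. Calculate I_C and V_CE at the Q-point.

I_C ≈ 6.6 mA, V_CE ≈ 12 V

Thevenize the base divider: V_Th = V_CC·R_2/(R_1+R_2) = 19×56/206 = 5.17 V, R_Th = R_1‖R_2 = 40.8 kΩ.
Base-emitter loop: V_Th = I_B·R_Th + V_BE + (β+1)I_B·R_E, so I_B = (5.17 − 0.7) / (40.8 + 101×0.27) = 0.0656 mA.
I_C = β·I_B = 100×0.0656 = 6.56 mA, and I_E = (β+1)I_B = 6.63 mA.
V_CE = V_CC − I_C·R_C − I_E·R_E = 19 − 6.56×0.82 − 6.63×0.27 = 11.8 V.
V_CE = 11.8 V > 0.2 V confirms active-region operation.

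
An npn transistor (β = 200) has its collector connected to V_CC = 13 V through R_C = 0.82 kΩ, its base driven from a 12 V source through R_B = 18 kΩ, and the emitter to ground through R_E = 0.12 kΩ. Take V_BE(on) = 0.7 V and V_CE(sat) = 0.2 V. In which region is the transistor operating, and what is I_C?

Assume active: I_B = (12 − 0.7)/(18 + 201×0.12) = 0.268 mA, I_C = β·I_B = 53.7 mA.
Then V_CE = 13 − 53.7×0.82 − 53.9×0.12 = -37.5 V < 0.2 V — the active assumption fails.
Re-solve with V_CE = 0.2 V. KCL at the emitter: V_E/R_E = (V_BB−0.7−V_E)/R_B + (V_CC−0.2−V_E)/R_C, giving V_E = 1.69 V.
I_C = (V_CC − 0.2 − V_E)/R_C = (12.8 − 1.69)/0.82 = 13.5 mA.
Check: I_B = (11.3 − 1.69)/18 = 0.534 mA, and β·I_B = 107 mA > I_C, confirming saturation.

saturation; I_C ≈ 14 mA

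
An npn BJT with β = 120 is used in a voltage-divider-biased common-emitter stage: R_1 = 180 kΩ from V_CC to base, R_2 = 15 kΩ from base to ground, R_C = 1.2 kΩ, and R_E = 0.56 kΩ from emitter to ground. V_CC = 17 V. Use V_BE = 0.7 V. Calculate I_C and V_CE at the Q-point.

Thevenize the base divider: V_Th = V_CC·R_2/(R_1+R_2) = 17×15/195 = 1.31 V, R_Th = R_1‖R_2 = 13.8 kΩ.
Base-emitter loop: V_Th = I_B·R_Th + V_BE + (β+1)I_B·R_E, so I_B = (1.31 − 0.7) / (13.8 + 121×0.56) = 0.00745 mA.
I_C = β·I_B = 120×0.00745 = 0.894 mA, and I_E = (β+1)I_B = 0.901 mA.
V_CE = V_CC − I_C·R_C − I_E·R_E = 17 − 0.894×1.2 − 0.901×0.56 = 15.4 V.
V_CE = 15.4 V > 0.2 V confirms active-region operation.

I_C ≈ 0.89 mA, V_CE ≈ 15 V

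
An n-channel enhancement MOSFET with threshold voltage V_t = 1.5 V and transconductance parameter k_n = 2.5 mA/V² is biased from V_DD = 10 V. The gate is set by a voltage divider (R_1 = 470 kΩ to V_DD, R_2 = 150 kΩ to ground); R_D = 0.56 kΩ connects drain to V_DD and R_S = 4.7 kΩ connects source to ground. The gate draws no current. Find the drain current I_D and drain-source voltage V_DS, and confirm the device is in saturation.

I_D ≈ 0.13 mA, V_DS ≈ 9.3 V

V_G = V_DD·R_2/(R_1+R_2) = 10×150/620 = 2.42 V.
Assume saturation: I_D = (k_n/2)(V_GS − V_t)² with V_GS = V_G − I_D·R_S = 2.42 − 4.7·I_D.
Substituting gives 27.6·I_D² − 11.8·I_D + 1.06 = 0, with roots I_D = 0.128 or 0.3 mA.
The root I_D = 0.3 mA gives V_GS = 1.01 V ≤ V_t, so take I_D = 0.128 mA.
Then V_GS = 1.82 V and V_DS = V_DD − I_D(R_D+R_S) = 10 − 0.128×5.26 = 9.33 V.
Saturation requires V_DS ≥ V_GS − V_t = 0.32 V; 9.33 ≥ 0.32 ✓.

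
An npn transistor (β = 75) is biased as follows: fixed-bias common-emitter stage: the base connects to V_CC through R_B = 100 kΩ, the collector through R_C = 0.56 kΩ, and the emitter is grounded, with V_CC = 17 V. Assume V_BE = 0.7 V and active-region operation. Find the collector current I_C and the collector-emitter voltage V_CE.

I_C ≈ 12 mA, V_CE ≈ 10 V

Base loop: V_CC = I_B·R_B + V_BE, so I_B = (17 − 0.7)/100 kΩ = 0.163 mA.
In the active region I_C = β·I_B = 75 × 0.163 = 12.2 mA.
Collector loop: V_CE = V_CC − I_C·R_C = 17 − 12.2×0.56 = 10.2 V.
Since V_CE = 10.2 V > V_CE(sat) ≈ 0.2 V, the transistor is in the active region as assumed.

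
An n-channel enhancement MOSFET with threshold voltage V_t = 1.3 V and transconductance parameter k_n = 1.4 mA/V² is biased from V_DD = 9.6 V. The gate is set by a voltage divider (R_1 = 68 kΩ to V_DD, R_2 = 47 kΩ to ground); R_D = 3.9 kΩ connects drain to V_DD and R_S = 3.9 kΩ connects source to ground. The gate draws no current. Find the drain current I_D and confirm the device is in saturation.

V_G = V_DD·R_2/(R_1+R_2) = 9.6×47/115 = 3.92 V.
Assume saturation: I_D = (k_n/2)(V_GS − V_t)² with V_GS = V_G − I_D·R_S = 3.92 − 3.9·I_D.
Substituting gives 10.6·I_D² − 15.3·I_D + 4.82 = 0, with roots I_D = 0.464 or 0.975 mA.
The root I_D = 0.975 mA gives V_GS = 0.12 V ≤ V_t, so take I_D = 0.464 mA.
Then V_GS = 2.11 V and V_DS = V_DD − I_D(R_D+R_S) = 9.6 − 0.464×7.8 = 5.98 V.
Saturation requires V_DS ≥ V_GS − V_t = 0.814 V; 5.98 ≥ 0.814 ✓.

I_D ≈ 0.46 mA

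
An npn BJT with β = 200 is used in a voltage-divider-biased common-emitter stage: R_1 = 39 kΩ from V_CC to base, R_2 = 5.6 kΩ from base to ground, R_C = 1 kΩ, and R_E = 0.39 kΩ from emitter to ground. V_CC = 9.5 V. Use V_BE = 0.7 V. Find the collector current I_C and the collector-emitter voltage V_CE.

Thevenize the base divider: V_Th = V_CC·R_2/(R_1+R_2) = 9.5×5.6/44.6 = 1.19 V, R_Th = R_1‖R_2 = 4.9 kΩ.
Base-emitter loop: V_Th = I_B·R_Th + V_BE + (β+1)I_B·R_E, so I_B = (1.19 − 0.7) / (4.9 + 201×0.39) = 0.00592 mA.
I_C = β·I_B = 200×0.00592 = 1.18 mA, and I_E = (β+1)I_B = 1.19 mA.
V_CE = V_CC − I_C·R_C − I_E·R_E = 9.5 − 1.18×1 − 1.19×0.39 = 7.85 V.
V_CE = 7.85 V > 0.2 V confirms active-region operation.

I_C ≈ 1.2 mA, V_CE ≈ 7.9 V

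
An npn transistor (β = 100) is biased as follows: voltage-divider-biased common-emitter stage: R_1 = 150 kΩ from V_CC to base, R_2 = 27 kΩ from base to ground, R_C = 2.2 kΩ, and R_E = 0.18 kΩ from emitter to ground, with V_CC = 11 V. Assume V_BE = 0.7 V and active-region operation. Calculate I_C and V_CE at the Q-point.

I_C ≈ 2.4 mA, V_CE ≈ 5.3 V

Thevenize the base divider: V_Th = V_CC·R_2/(R_1+R_2) = 11×27/177 = 1.68 V, R_Th = R_1‖R_2 = 22.9 kΩ.
Base-emitter loop: V_Th = I_B·R_Th + V_BE + (β+1)I_B·R_E, so I_B = (1.68 − 0.7) / (22.9 + 101×0.18) = 0.0238 mA.
I_C = β·I_B = 100×0.0238 = 2.38 mA, and I_E = (β+1)I_B = 2.41 mA.
V_CE = V_CC − I_C·R_C − I_E·R_E = 11 − 2.38×2.2 − 2.41×0.18 = 5.33 V.
V_CE = 5.33 V > 0.2 V confirms active-region operation.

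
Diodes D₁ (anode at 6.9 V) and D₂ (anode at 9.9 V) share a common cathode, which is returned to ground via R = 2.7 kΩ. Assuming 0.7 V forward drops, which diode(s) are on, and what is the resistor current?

Only D₂ conducts; I_R ≈ 3.4 mA

Assume both conduct. Then node N would need to be at both 6.9−0.7 = 6.2 V and 9.9−0.7 = 9.2 V, which is impossible.
Assume only D₂ conducts: V_N = 9.9 − 0.7 = 9.2 V, so I_R = 9.2/2.7 = 3.41 mA.
Check D₁: its anode-to-cathode voltage is 6.9 − 9.2 = -2.3 V < 0.7 V, so it is off. The assumption is consistent.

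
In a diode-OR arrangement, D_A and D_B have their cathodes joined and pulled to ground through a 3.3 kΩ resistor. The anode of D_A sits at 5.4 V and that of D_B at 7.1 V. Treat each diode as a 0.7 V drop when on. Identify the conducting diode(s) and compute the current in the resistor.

Only D_B conducts; I_R ≈ 1.9 mA

Assume both conduct. Then node N would need to be at both 5.4−0.7 = 4.7 V and 7.1−0.7 = 6.4 V, which is impossible.
Assume only D_B conducts: V_N = 7.1 − 0.7 = 6.4 V, so I_R = 6.4/3.3 = 1.94 mA.
Check D_A: its anode-to-cathode voltage is 5.4 − 6.4 = -1 V < 0.7 V, so it is off. The assumption is consistent.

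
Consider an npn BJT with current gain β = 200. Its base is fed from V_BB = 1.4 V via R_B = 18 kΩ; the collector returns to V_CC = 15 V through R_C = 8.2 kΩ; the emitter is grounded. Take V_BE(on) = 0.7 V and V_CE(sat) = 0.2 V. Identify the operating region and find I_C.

saturation; I_C ≈ 1.8 mA

Assume active: I_B = (1.4 − 0.7)/18 = 0.0389 mA, giving I_C = β·I_B = 7.78 mA.
But then V_CE = 15 − 7.78×8.2 = -48.8 V < V_CE(sat) = 0.2 V — impossible in the active region.
So the transistor is saturated. With V_CE = 0.2 V, I_C = (V_CC − 0.2)/R_C = 14.8/8.2 = 1.8 mA.
Check: β·I_B = 7.78 mA > I_C = 1.8 mA, confirming saturation.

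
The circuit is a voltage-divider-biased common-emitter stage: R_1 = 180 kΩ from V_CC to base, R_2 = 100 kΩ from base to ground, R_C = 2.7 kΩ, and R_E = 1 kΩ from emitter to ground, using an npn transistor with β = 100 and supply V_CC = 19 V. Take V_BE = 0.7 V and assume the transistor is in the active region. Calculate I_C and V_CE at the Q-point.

I_C ≈ 3.7 mA, V_CE ≈ 5.3 V

Thevenize the base divider: V_Th = V_CC·R_2/(R_1+R_2) = 19×100/280 = 6.79 V, R_Th = R_1‖R_2 = 64.3 kΩ.
Base-emitter loop: V_Th = I_B·R_Th + V_BE + (β+1)I_B·R_E, so I_B = (6.79 − 0.7) / (64.3 + 101×1) = 0.0368 mA.
I_C = β·I_B = 100×0.0368 = 3.68 mA, and I_E = (β+1)I_B = 3.72 mA.
V_CE = V_CC − I_C·R_C − I_E·R_E = 19 − 3.68×2.7 − 3.72×1 = 5.34 V.
V_CE = 5.34 V > 0.2 V confirms active-region operation.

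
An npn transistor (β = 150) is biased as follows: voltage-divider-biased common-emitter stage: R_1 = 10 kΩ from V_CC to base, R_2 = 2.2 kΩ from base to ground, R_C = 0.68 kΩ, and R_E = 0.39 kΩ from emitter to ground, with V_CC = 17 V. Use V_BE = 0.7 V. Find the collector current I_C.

I_C ≈ 5.8 mA

Thevenize the base divider: V_Th = V_CC·R_2/(R_1+R_2) = 17×2.2/12.2 = 3.07 V, R_Th = R_1‖R_2 = 1.8 kΩ.
Base-emitter loop: V_Th = I_B·R_Th + V_BE + (β+1)I_B·R_E, so I_B = (3.07 − 0.7) / (1.8 + 151×0.39) = 0.039 mA.
I_C = β·I_B = 150×0.039 = 5.85 mA, and I_E = (β+1)I_B = 5.89 mA.
V_CE = V_CC − I_C·R_C − I_E·R_E = 17 − 5.85×0.68 − 5.89×0.39 = 10.7 V.
V_CE = 10.7 V > 0.2 V confirms active-region operation.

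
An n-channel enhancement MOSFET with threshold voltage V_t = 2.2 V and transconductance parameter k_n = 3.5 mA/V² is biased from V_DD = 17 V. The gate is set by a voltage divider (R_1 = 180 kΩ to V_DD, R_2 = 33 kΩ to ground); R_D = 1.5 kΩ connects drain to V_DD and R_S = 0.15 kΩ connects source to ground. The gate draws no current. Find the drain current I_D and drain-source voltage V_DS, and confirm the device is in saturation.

I_D ≈ 0.27 mA, V_DS ≈ 17 V

V_G = V_DD·R_2/(R_1+R_2) = 17×33/213 = 2.63 V.
Assume saturation: I_D = (k_n/2)(V_GS − V_t)² with V_GS = V_G − I_D·R_S = 2.63 − 0.15·I_D.
Substituting gives 0.0394·I_D² − 1.23·I_D + 0.329 = 0, with roots I_D = 0.271 or 30.9 mA.
The root I_D = 30.9 mA gives V_GS = -2 V ≤ V_t, so take I_D = 0.271 mA.
Then V_GS = 2.59 V and V_DS = V_DD − I_D(R_D+R_S) = 17 − 0.271×1.65 = 16.6 V.
Saturation requires V_DS ≥ V_GS − V_t = 0.393 V; 16.6 ≥ 0.393 ✓.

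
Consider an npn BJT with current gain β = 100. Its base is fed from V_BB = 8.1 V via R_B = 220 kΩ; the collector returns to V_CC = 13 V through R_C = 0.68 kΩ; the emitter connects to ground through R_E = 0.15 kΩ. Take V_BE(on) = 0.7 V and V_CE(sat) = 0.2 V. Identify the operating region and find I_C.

active; I_C ≈ 3.1 mA

Assume active. Base-emitter loop: I_B = (V_BB − V_BE)/(R_B + (β+1)R_E) = (8.1 − 0.7)/(220 + 101×0.15) = 0.0315 mA.
I_C = β·I_B = 100×0.0315 = 3.15 mA.
V_CE = V_CC − I_C·R_C − I_E·R_E = 13 − 3.15×0.68 − 3.18×0.15 = 10.4 V > V_CE(sat), so the active-region assumption holds.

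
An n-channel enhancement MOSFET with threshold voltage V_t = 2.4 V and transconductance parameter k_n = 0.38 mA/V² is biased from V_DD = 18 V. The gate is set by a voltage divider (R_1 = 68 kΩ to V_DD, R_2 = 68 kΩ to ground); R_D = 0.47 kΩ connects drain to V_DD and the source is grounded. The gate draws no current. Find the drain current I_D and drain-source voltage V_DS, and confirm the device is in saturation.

I_D ≈ 8.3 mA, V_DS ≈ 14 V

V_G = V_DD·R_2/(R_1+R_2) = 18×68/136 = 9 V. With the source grounded, V_GS = V_G = 9 V.
Assume saturation: I_D = (k_n/2)(V_GS − V_t)² = (0.38/2)×(9 − 2.4)² = 0.19×6.6² = 8.28 mA.
V_DS = V_DD − I_D·R_D = 18 − 8.28×0.47 = 14.1 V.
Saturation requires V_DS ≥ V_GS − V_t = 6.6 V; 14.1 ≥ 6.6 ✓.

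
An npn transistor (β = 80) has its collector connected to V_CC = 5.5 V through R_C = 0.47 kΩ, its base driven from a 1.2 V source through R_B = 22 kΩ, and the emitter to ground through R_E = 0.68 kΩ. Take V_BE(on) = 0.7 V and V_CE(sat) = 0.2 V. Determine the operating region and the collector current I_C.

Assume active. Base-emitter loop: I_B = (V_BB − V_BE)/(R_B + (β+1)R_E) = (1.2 − 0.7)/(22 + 81×0.68) = 0.00649 mA.
I_C = β·I_B = 80×0.00649 = 0.519 mA.
V_CE = V_CC − I_C·R_C − I_E·R_E = 5.5 − 0.519×0.47 − 0.525×0.68 = 4.9 V > V_CE(sat), so the active-region assumption holds.

active; I_C ≈ 0.52 mA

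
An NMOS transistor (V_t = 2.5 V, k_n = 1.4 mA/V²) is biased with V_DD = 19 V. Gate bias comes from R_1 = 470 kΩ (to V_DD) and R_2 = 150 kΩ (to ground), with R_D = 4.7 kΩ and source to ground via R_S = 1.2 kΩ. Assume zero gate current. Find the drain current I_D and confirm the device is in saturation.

I_D ≈ 0.84 mA

V_G = V_DD·R_2/(R_1+R_2) = 19×150/620 = 4.6 V.
Assume saturation: I_D = (k_n/2)(V_GS − V_t)² with V_GS = V_G − I_D·R_S = 4.6 − 1.2·I_D.
Substituting gives 1.01·I_D² − 4.52·I_D + 3.08 = 0, with roots I_D = 0.836 or 3.65 mA.
The root I_D = 3.65 mA gives V_GS = 0.216 V ≤ V_t, so take I_D = 0.836 mA.
Then V_GS = 3.59 V and V_DS = V_DD − I_D(R_D+R_S) = 19 − 0.836×5.9 = 14.1 V.
Saturation requires V_DS ≥ V_GS − V_t = 1.09 V; 14.1 ≥ 1.09 ✓.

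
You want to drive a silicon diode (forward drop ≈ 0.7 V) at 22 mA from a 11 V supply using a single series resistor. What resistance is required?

R ≈ 0.47 kΩ

The resistor drops V_S − V_D = 11 − 0.7 = 10.3 V at 22 mA.
R = 10.3 V / 22 mA = 0.468 kΩ.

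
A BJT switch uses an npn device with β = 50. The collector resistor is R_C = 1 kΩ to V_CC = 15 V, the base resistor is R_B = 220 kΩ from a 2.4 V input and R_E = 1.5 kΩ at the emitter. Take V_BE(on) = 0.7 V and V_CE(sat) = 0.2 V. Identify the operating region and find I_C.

Assume active. Base-emitter loop: I_B = (V_BB − V_BE)/(R_B + (β+1)R_E) = (2.4 − 0.7)/(220 + 51×1.5) = 0.00573 mA.
I_C = β·I_B = 50×0.00573 = 0.287 mA.
V_CE = V_CC − I_C·R_C − I_E·R_E = 15 − 0.287×1 − 0.292×1.5 = 14.3 V > V_CE(sat), so the active-region assumption holds.

active; I_C ≈ 0.29 mA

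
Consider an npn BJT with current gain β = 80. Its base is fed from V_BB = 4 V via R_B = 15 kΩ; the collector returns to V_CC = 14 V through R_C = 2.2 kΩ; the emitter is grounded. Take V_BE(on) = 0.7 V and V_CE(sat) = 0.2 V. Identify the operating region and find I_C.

saturation; I_C ≈ 6.3 mA

Assume active: I_B = (4 − 0.7)/15 = 0.22 mA, giving I_C = β·I_B = 17.6 mA.
But then V_CE = 14 − 17.6×2.2 = -24.7 V < V_CE(sat) = 0.2 V — impossible in the active region.
So the transistor is saturated. With V_CE = 0.2 V, I_C = (V_CC − 0.2)/R_C = 13.8/2.2 = 6.27 mA.
Check: β·I_B = 17.6 mA > I_C = 6.27 mA, confirming saturation.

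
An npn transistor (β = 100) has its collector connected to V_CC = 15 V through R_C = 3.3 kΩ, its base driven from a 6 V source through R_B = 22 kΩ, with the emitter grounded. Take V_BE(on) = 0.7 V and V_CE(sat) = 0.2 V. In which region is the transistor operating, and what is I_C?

saturation; I_C ≈ 4.5 mA

Assume active: I_B = (6 − 0.7)/22 = 0.241 mA, giving I_C = β·I_B = 24.1 mA.
But then V_CE = 15 − 24.1×3.3 = -64.5 V < V_CE(sat) = 0.2 V — impossible in the active region.
So the transistor is saturated. With V_CE = 0.2 V, I_C = (V_CC − 0.2)/R_C = 14.8/3.3 = 4.48 mA.
Check: β·I_B = 24.1 mA > I_C = 4.48 mA, confirming saturation.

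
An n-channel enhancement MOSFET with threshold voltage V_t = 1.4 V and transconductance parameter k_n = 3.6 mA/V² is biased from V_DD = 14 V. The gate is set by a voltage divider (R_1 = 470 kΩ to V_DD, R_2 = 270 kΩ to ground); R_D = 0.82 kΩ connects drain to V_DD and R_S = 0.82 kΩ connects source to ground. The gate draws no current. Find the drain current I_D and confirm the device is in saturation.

V_G = V_DD·R_2/(R_1+R_2) = 14×270/740 = 5.11 V.
Assume saturation: I_D = (k_n/2)(V_GS − V_t)² with V_GS = V_G − I_D·R_S = 5.11 − 0.82·I_D.
Substituting gives 1.21·I_D² − 11.9·I_D + 24.8 = 0, with roots I_D = 2.96 or 6.91 mA.
The root I_D = 6.91 mA gives V_GS = -0.56 V ≤ V_t, so take I_D = 2.96 mA.
Then V_GS = 2.68 V and V_DS = V_DD − I_D(R_D+R_S) = 14 − 2.96×1.64 = 9.15 V.
Saturation requires V_DS ≥ V_GS − V_t = 1.28 V; 9.15 ≥ 1.28 ✓.

I_D ≈ 3 mA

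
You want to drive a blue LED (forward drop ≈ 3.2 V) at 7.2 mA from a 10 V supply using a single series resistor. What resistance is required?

The resistor drops V_S − V_D = 10 − 3.2 = 6.8 V at 7.2 mA.
R = 6.8 V / 7.2 mA = 0.944 kΩ.

R ≈ 0.94 kΩ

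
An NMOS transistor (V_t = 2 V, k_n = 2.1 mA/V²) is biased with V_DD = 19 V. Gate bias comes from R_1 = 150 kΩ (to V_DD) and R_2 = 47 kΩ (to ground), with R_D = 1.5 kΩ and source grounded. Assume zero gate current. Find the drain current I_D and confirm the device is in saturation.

V_G = V_DD·R_2/(R_1+R_2) = 19×47/197 = 4.53 V. With the source grounded, V_GS = V_G = 4.53 V.
Assume saturation: I_D = (k_n/2)(V_GS − V_t)² = (2.1/2)×(4.53 − 2)² = 1.05×2.53² = 6.74 mA.
V_DS = V_DD − I_D·R_D = 19 − 6.74×1.5 = 8.89 V.
Saturation requires V_DS ≥ V_GS − V_t = 2.53 V; 8.89 ≥ 2.53 ✓.

I_D ≈ 6.7 mA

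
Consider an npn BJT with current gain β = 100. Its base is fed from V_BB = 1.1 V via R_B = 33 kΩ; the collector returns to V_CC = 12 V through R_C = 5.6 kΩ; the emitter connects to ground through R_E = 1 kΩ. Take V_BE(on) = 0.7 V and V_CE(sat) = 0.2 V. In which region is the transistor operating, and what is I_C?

Assume active. Base-emitter loop: I_B = (V_BB − V_BE)/(R_B + (β+1)R_E) = (1.1 − 0.7)/(33 + 101×1) = 0.00299 mA.
I_C = β·I_B = 100×0.00299 = 0.299 mA.
V_CE = V_CC − I_C·R_C − I_E·R_E = 12 − 0.299×5.6 − 0.301×1 = 10 V > V_CE(sat), so the active-region assumption holds.

active; I_C ≈ 0.3 mA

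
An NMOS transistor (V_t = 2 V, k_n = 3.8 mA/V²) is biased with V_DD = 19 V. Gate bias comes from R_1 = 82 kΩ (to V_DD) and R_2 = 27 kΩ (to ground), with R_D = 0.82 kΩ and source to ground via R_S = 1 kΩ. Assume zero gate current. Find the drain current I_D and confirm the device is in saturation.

V_G = V_DD·R_2/(R_1+R_2) = 19×27/109 = 4.71 V.
Assume saturation: I_D = (k_n/2)(V_GS − V_t)² with V_GS = V_G − I_D·R_S = 4.71 − 1·I_D.
Substituting gives 1.9·I_D² − 11.3·I_D + 13.9 = 0, with roots I_D = 1.75 or 4.19 mA.
The root I_D = 4.19 mA gives V_GS = 0.515 V ≤ V_t, so take I_D = 1.75 mA.
Then V_GS = 2.96 V and V_DS = V_DD − I_D(R_D+R_S) = 19 − 1.75×1.82 = 15.8 V.
Saturation requires V_DS ≥ V_GS − V_t = 0.959 V; 15.8 ≥ 0.959 ✓.

I_D ≈ 1.7 mA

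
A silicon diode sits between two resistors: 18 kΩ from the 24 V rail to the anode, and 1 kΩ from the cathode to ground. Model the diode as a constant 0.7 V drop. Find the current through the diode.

I ≈ 1.2 mA

The two resistors are in series with the diode, so KVL gives 24 = I·18 + 0.7 + I·1.
I = (24 − 0.7) / (18 + 1) kΩ = 23.3 / 19 = 1.23 mA.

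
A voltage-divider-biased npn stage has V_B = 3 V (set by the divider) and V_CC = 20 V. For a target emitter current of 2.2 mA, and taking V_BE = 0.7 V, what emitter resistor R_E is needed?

R_E ≈ 1 kΩ

V_E = V_B − V_BE = 3 − 0.7 = 2.3 V.
R_E = V_E / I_E = 2.3 / 2.2 = 1.05 kΩ.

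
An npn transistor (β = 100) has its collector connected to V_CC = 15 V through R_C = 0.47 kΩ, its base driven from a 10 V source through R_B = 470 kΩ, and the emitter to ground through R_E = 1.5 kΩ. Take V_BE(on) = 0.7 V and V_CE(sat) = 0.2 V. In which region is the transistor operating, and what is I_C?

Assume active. Base-emitter loop: I_B = (V_BB − V_BE)/(R_B + (β+1)R_E) = (10 − 0.7)/(470 + 101×1.5) = 0.015 mA.
I_C = β·I_B = 100×0.015 = 1.5 mA.
V_CE = V_CC − I_C·R_C − I_E·R_E = 15 − 1.5×0.47 − 1.51×1.5 = 12 V > V_CE(sat), so the active-region assumption holds.

active; I_C ≈ 1.5 mA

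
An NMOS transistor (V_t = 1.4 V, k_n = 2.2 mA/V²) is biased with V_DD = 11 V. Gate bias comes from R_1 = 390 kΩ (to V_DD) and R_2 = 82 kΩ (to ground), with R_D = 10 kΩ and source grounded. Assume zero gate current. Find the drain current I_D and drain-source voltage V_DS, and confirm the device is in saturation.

I_D ≈ 0.29 mA, V_DS ≈ 8.1 V

V_G = V_DD·R_2/(R_1+R_2) = 11×82/472 = 1.91 V. With the source grounded, V_GS = V_G = 1.91 V.
Assume saturation: I_D = (k_n/2)(V_GS − V_t)² = (2.2/2)×(1.91 − 1.4)² = 1.1×0.511² = 0.287 mA.
V_DS = V_DD − I_D·R_D = 11 − 0.287×10 = 8.13 V.
Saturation requires V_DS ≥ V_GS − V_t = 0.511 V; 8.13 ≥ 0.511 ✓.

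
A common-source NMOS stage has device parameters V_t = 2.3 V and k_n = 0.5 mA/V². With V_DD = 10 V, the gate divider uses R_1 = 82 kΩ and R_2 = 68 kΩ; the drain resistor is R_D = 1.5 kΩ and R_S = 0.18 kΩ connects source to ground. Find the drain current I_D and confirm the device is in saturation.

V_G = V_DD·R_2/(R_1+R_2) = 10×68/150 = 4.53 V.
Assume saturation: I_D = (k_n/2)(V_GS − V_t)² with V_GS = V_G − I_D·R_S = 4.53 − 0.18·I_D.
Substituting gives 0.0081·I_D² − 1.2·I_D + 1.25 = 0, with roots I_D = 1.05 or 147 mA.
The root I_D = 147 mA gives V_GS = -22 V ≤ V_t, so take I_D = 1.05 mA.
Then V_GS = 4.35 V and V_DS = V_DD − I_D(R_D+R_S) = 10 − 1.05×1.68 = 8.24 V.
Saturation requires V_DS ≥ V_GS − V_t = 2.05 V; 8.24 ≥ 2.05 ✓.

I_D ≈ 1 mA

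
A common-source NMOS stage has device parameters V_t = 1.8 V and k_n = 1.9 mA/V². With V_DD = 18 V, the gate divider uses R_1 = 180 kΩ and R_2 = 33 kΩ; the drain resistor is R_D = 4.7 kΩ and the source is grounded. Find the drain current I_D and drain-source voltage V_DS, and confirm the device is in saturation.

I_D ≈ 0.93 mA, V_DS ≈ 14 V

V_G = V_DD·R_2/(R_1+R_2) = 18×33/213 = 2.79 V. With the source grounded, V_GS = V_G = 2.79 V.
Assume saturation: I_D = (k_n/2)(V_GS − V_t)² = (1.9/2)×(2.79 − 1.8)² = 0.95×0.989² = 0.929 mA.
V_DS = V_DD − I_D·R_D = 18 − 0.929×4.7 = 13.6 V.
Saturation requires V_DS ≥ V_GS − V_t = 0.989 V; 13.6 ≥ 0.989 ✓.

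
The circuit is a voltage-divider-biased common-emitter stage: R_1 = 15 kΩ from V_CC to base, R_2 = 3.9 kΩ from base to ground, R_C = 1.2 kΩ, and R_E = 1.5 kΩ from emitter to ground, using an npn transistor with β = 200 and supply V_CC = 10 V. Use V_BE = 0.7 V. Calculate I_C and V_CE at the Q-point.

I_C ≈ 0.9 mA, V_CE ≈ 7.6 V

Thevenize the base divider: V_Th = V_CC·R_2/(R_1+R_2) = 10×3.9/18.9 = 2.06 V, R_Th = R_1‖R_2 = 3.1 kΩ.
Base-emitter loop: V_Th = I_B·R_Th + V_BE + (β+1)I_B·R_E, so I_B = (2.06 − 0.7) / (3.1 + 201×1.5) = 0.00448 mA.
I_C = β·I_B = 200×0.00448 = 0.895 mA, and I_E = (β+1)I_B = 0.9 mA.
V_CE = V_CC − I_C·R_C − I_E·R_E = 10 − 0.895×1.2 − 0.9×1.5 = 7.58 V.
V_CE = 7.58 V > 0.2 V confirms active-region operation.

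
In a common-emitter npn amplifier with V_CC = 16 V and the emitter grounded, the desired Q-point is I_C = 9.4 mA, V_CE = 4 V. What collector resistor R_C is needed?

Collector loop: V_CC = I_C·R_C + V_CE.
R_C = (V_CC − V_CE)/I_C = (16 − 4)/9.4 = 1.28 kΩ.

R_C ≈ 1.3 kΩ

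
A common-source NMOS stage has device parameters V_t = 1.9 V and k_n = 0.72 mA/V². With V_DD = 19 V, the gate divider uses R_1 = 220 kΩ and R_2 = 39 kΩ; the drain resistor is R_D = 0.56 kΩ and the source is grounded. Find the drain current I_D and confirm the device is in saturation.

I_D ≈ 0.33 mA

V_G = V_DD·R_2/(R_1+R_2) = 19×39/259 = 2.86 V. With the source grounded, V_GS = V_G = 2.86 V.
Assume saturation: I_D = (k_n/2)(V_GS − V_t)² = (0.72/2)×(2.86 − 1.9)² = 0.36×0.961² = 0.332 mA.
V_DS = V_DD − I_D·R_D = 19 − 0.332×0.56 = 18.8 V.
Saturation requires V_DS ≥ V_GS − V_t = 0.961 V; 18.8 ≥ 0.961 ✓.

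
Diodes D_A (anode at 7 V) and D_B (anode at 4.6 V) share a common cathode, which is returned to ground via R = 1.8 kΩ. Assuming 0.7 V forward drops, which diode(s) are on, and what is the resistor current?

Only D_A conducts; I_R ≈ 3.5 mA

Assume both conduct. Then node N would need to be at both 7−0.7 = 6.3 V and 4.6−0.7 = 3.9 V, which is impossible.
Assume only D_A conducts: V_N = 7 − 0.7 = 6.3 V, so I_R = 6.3/1.8 = 3.5 mA.
Check D_B: its anode-to-cathode voltage is 4.6 − 6.3 = -1.7 V < 0.7 V, so it is off. The assumption is consistent.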